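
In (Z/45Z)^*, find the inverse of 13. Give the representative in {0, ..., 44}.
Apply the extended Euclidean algorithm to (45, 13), tracking rows (r, s, t) with s·45 + t·13 = r. Each division r_prev = q·r_cur + r_new produces the new row as (previous row) − q·(current row):
  row A: (45, 1, 0)   [1·45 + 0·13 = 45]
  row B: (13, 0, 1)   [0·45 + 1·13 = 13]
  45 = 3·13 + 6   → row C = row A − 3·row B = (6, 1, −3)   [check: 1·45 − 3·13 = 6]
  13 = 2·6 + 1   → row D = row B − 2·row C = (1, −2, 7)   [check: −2·45 + 7·13 = 1]
  6 = 6·1 + 0   → remainder 0, stop. gcd = 1 (last nonzero row D).
The gcd is 1, so 13 is invertible mod 45. The last nonzero row gives −2·45 + 7·13 = 1, so t = 7. So 13^(−1) ≡ 7 (mod 45). Verify: 13 · 7 = 91 ≡ 1 (mod 45). ✓

Final answer: 13^(−1) ≡ 7 (mod 45)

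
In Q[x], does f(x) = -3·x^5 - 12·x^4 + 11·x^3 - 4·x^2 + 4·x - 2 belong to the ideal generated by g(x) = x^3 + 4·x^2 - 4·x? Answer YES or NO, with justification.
In Q[x] the ideal (g) consists of all multiples of g, so f ∈ (g) iff g | f, i.e. iff the remainder of f on division by g is 0. Divide f by g (g is monic, so eliminate the leading term of the running remainder at each step):
  leading term -3·x^5: subtract (-3·x^2)·g(x) = -3·x^5 - 12·x^4 + 12·x^3, leaving -x^3 - 4·x^2 + 4·x - 2
  leading term -x^3: subtract (-1)·g(x) = -x^3 - 4·x^2 + 4·x, leaving -2
The remainder r(x) = -2 ≠ 0 (and deg r < deg g), so g ∤ f, i.e. f ∉ (g).

Final answer: NO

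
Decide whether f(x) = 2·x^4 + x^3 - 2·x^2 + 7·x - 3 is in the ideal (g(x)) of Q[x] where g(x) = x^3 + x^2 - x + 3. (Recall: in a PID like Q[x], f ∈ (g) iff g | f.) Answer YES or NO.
NO

In Q[x] the ideal (g) consists of all multiples of g, so f ∈ (g) iff g | f, i.e. iff the remainder of f on division by g is 0. Divide f by g (g is monic, so eliminate the leading term of the running remainder at each step):
  leading term 2·x^4: subtract (2·x)·g(x) = 2·x^4 + 2·x^3 - 2·x^2 + 6·x, leaving -x^3 + x - 3
  leading term -x^3: subtract (-1)·g(x) = -x^3 - x^2 + x - 3, leaving x^2
The remainder r(x) = x^2 ≠ 0 (and deg r < deg g), so g ∤ f, i.e. f ∉ (g).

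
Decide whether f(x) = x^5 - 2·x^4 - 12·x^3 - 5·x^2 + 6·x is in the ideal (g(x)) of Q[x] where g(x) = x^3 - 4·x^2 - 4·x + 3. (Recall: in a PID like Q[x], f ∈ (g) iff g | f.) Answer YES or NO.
In Q[x] the ideal (g) consists of all multiples of g, so f ∈ (g) iff g | f, i.e. iff the remainder of f on division by g is 0. Divide f by g (g is monic, so eliminate the leading term of the running remainder at each step):
  leading term x^5: subtract (x^2)·g(x) = x^5 - 4·x^4 - 4·x^3 + 3·x^2, leaving 2·x^4 - 8·x^3 - 8·x^2 + 6·x
  leading term 2·x^4: subtract (2·x)·g(x) = 2·x^4 - 8·x^3 - 8·x^2 + 6·x, leaving 0
The remainder is 0, so f(x) = g(x) · h(x) with h(x) = x^2 + 2·x. Hence g | f, i.e. f ∈ (g).

Final answer: YES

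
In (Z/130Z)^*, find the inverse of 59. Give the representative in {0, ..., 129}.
Apply the extended Euclidean algorithm to (130, 59), tracking rows (r, s, t) with s·130 + t·59 = r. Each division r_prev = q·r_cur + r_new produces the new row as (previous row) − q·(current row):
  row A: (130, 1, 0)   [1·130 + 0·59 = 130]
  row B: (59, 0, 1)   [0·130 + 1·59 = 59]
  130 = 2·59 + 12   → row C = row A − 2·row B = (12, 1, −2)   [check: 1·130 − 2·59 = 12]
  59 = 4·12 + 11   → row D = row B − 4·row C = (11, −4, 9)   [check: −4·130 + 9·59 = 11]
  12 = 1·11 + 1   → row E = row C − 1·row D = (1, 5, −11)   [check: 5·130 − 11·59 = 1]
  11 = 11·1 + 0   → remainder 0, stop. gcd = 1 (last nonzero row E).
The gcd is 1, so 59 is invertible mod 130. The last nonzero row gives 5·130 − 11·59 = 1, so t = −11. So 59^(−1) ≡ −11 ≡ 119 (mod 130). Verify: 59 · 119 = 7021 ≡ 1 (mod 130). ✓

Final answer: 59^(−1) ≡ 119 (mod 130)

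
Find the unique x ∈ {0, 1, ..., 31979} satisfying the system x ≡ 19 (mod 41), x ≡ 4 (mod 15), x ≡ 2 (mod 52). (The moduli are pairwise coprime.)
x ≡ 15394 (mod 31980); the representative in [0, 31980) is 15394

The moduli 41, 15, 52 are pairwise coprime, so by the CRT there is a unique solution mod 41·15·52 = 31980.
Solve by successive substitution. Start with x ≡ 19 (mod 41).
  Combine with x ≡ 4 (mod 15): write x = 19 + 41·t and require 19 + 41·t ≡ 4 (mod 15), i.e. 41·t ≡ 4 − 19 ≡ 0 (mod 15). Since 41^(−1) ≡ 11 (mod 15) (41 ≡ 11 (mod 15)), t ≡ 11·0 ≡ 0 (mod 15). So x ≡ 19 + 41·0 = 19 (mod 615).
  Combine with x ≡ 2 (mod 52): write x = 19 + 615·t and require 19 + 615·t ≡ 2 (mod 52), i.e. 615·t ≡ 2 − 19 ≡ 35 (mod 52). Since 615^(−1) ≡ 23 (mod 52) (615 ≡ 43 (mod 52)), t ≡ 23·35 ≡ 25 (mod 52). So x ≡ 19 + 615·25 = 15394 (mod 31980).
Unique solution in [0, 31980): x = 15394.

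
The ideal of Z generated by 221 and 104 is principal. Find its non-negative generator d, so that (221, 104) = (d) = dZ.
(221, 104) = (13); d = 13

In the PID Z, (a, b) is generated by gcd(a, b). Compute gcd(221, 104) with the extended Euclidean algorithm, tracking rows (r, s, t) with s·221 + t·104 = r:
  row A: (221, 1, 0)   [1·221 + 0·104 = 221]
  row B: (104, 0, 1)   [0·221 + 1·104 = 104]
  221 = 2·104 + 13   → row C = row A − 2·row B = (13, 1, −2)   [check: 1·221 − 2·104 = 13]
  104 = 8·13 + 0   → remainder 0, stop. gcd = 13 (last nonzero row C).
So gcd(221, 104) = 13, with Bézout identity 1·221 − 2·104 = 13. Containment (⊇): the Bézout identity exhibits 13 as an element of (221, 104), giving (13) ⊆ (221, 104). Containment (⊆): since 13 | 221 and 13 | 104 (221 = 13·17, 104 = 13·8), every Z-linear combination of 221 and 104 is divisible by 13, so (221, 104) ⊆ (13). Therefore (221, 104) = (13), d = 13.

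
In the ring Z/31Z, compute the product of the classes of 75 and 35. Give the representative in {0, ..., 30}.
21

Reduce the factors first: 75 ≡ 13, 35 ≡ 4 (mod 31), so 75 · 35 ≡ 13 · 4 (mod 31). 13 · 4 = 52. Dividing by 31: 52 = 1·31 + 21. So (75 · 35) mod 31 = 21.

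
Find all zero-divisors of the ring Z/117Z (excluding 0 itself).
nonzero zero-divisors of Z/117Z = {3, 6, 9, 12, 13, 15, 18, 21, 24, 26, 27, 30, 33, 36, 39, 42, 45, 48, 51, 52, 54, 57, 60, 63, 65, 66, 69, 72, 75, 78, 81, 84, 87, 90, 91, 93, 96, 99, 102, 104, 105, 108, 111, 114}

An element a ∈ Z/117Z (with a ≠ 0) is a zero-divisor iff gcd(a, 117) > 1 (because a is a unit precisely when gcd(a, n) = 1, and in Z/nZ every nonzero, non-unit element is a zero-divisor). Scan a = 1, ..., 116 and keep those with gcd(a, 117) > 1:
  gcd(3, 117) = 3, gcd(6, 117) = 3, gcd(9, 117) = 9, gcd(12, 117) = 3, gcd(13, 117) = 13, gcd(15, 117) = 3, gcd(18, 117) = 9, gcd(21, 117) = 3, gcd(24, 117) = 3, gcd(26, 117) = 13, gcd(27, 117) = 9, gcd(30, 117) = 3, gcd(33, 117) = 3, gcd(36, 117) = 9, gcd(39, 117) = 39, gcd(42, 117) = 3, gcd(45, 117) = 9, gcd(48, 117) = 3, gcd(51, 117) = 3, gcd(52, 117) = 13, gcd(54, 117) = 9, gcd(57, 117) = 3, gcd(60, 117) = 3, gcd(63, 117) = 9, gcd(65, 117) = 13, gcd(66, 117) = 3, gcd(69, 117) = 3, gcd(72, 117) = 9, gcd(75, 117) = 3, gcd(78, 117) = 39, gcd(81, 117) = 9, gcd(84, 117) = 3, gcd(87, 117) = 3, gcd(90, 117) = 9, gcd(91, 117) = 13, gcd(93, 117) = 3, gcd(96, 117) = 3, gcd(99, 117) = 9, gcd(102, 117) = 3, gcd(104, 117) = 13, gcd(105, 117) = 3, gcd(108, 117) = 9, gcd(111, 117) = 3, gcd(114, 117) = 3.
All other a ∈ {1, ..., 116} have gcd(a, 117) = 1 and are units. So the nonzero zero-divisors are exactly the 44 values of a appearing in this scan.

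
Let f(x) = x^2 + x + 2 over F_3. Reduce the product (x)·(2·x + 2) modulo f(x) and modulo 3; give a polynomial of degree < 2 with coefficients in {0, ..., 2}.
Multiply as integer polynomials: a · b = 2·x^2 + 2·x. Reducing coefficients mod 3: a · b ≡ 2·x^2 + 2·x. Now divide by f(x) = x^2 + x + 2 in F_3[x], eliminating the leading term at each step:
  leading term 2·x^2: subtract (2)·f(x) = 2·x^2 + 2·x + 1, leaving 2 (coefficients mod 3)
The degree is now < 2, so this is the remainder. Hence a · b ≡ 2 in F_3[x]/(f).

Final answer: a · b ≡ 2 (mod f(x))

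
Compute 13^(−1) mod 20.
Apply the extended Euclidean algorithm to (20, 13), tracking rows (r, s, t) with s·20 + t·13 = r. Each division r_prev = q·r_cur + r_new produces the new row as (previous row) − q·(current row):
  row A: (20, 1, 0)   [1·20 + 0·13 = 20]
  row B: (13, 0, 1)   [0·20 + 1·13 = 13]
  20 = 1·13 + 7   → row C = row A − 1·row B = (7, 1, −1)   [check: 1·20 − 1·13 = 7]
  13 = 1·7 + 6   → row D = row B − 1·row C = (6, −1, 2)   [check: −1·20 + 2·13 = 6]
  7 = 1·6 + 1   → row E = row C − 1·row D = (1, 2, −3)   [check: 2·20 − 3·13 = 1]
  6 = 6·1 + 0   → remainder 0, stop. gcd = 1 (last nonzero row E).
The gcd is 1, so 13 is invertible mod 20. The last nonzero row gives 2·20 − 3·13 = 1, so t = −3. So 13^(−1) ≡ −3 ≡ 17 (mod 20). Verify: 13 · 17 = 221 ≡ 1 (mod 20). ✓

Final answer: 13^(−1) ≡ 17 (mod 20)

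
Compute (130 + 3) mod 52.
29

Reduce the summands first: 130 ≡ 26 (mod 52), so 130 + 3 ≡ 26 + 3 (mod 52). 26 + 3 = 29; 29 = 0·52 + 29, so (130 + 3) mod 52 = 29.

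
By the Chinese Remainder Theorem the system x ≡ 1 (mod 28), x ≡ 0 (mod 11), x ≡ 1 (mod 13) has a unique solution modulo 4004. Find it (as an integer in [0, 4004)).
x ≡ 3641 (mod 4004); the representative in [0, 4004) is 3641

The moduli 28, 11, 13 are pairwise coprime, so by the CRT there is a unique solution mod 28·11·13 = 4004.
Solve by successive substitution. Start with x ≡ 1 (mod 28).
  Combine with x ≡ 0 (mod 11): write x = 1 + 28·t and require 1 + 28·t ≡ 0 (mod 11), i.e. 28·t ≡ 0 − 1 ≡ 10 (mod 11). Since 28^(−1) ≡ 2 (mod 11) (28 ≡ 6 (mod 11)), t ≡ 2·10 ≡ 9 (mod 11). So x ≡ 1 + 28·9 = 253 (mod 308).
  Combine with x ≡ 1 (mod 13): write x = 253 + 308·t and require 253 + 308·t ≡ 1 (mod 13), i.e. 308·t ≡ 1 − 253 ≡ 8 (mod 13). Since 308^(−1) ≡ 3 (mod 13) (308 ≡ 9 (mod 13)), t ≡ 3·8 ≡ 11 (mod 13). So x ≡ 253 + 308·11 = 3641 (mod 4004).
Unique solution in [0, 4004): x = 3641.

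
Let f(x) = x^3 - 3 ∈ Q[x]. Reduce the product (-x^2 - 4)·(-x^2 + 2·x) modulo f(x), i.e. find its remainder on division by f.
First multiply in Q[x] without reducing: a · b = x^4 - 2·x^3 + 4·x^2 - 8·x. Now divide by f(x) = x^3 - 3, eliminating the leading term at each step:
  leading term x^4: subtract (x)·f(x) = x^4 - 3·x, leaving -2·x^3 + 4·x^2 - 5·x
  leading term -2·x^3: subtract (-2)·f(x) = 6 - 2·x^3, leaving 4·x^2 - 5·x - 6
The degree is now < 3, so this is the remainder. Hence a · b ≡ 4·x^2 - 5·x - 6 in Q[x]/(f).

Final answer: a · b ≡ 4·x^2 - 5·x - 6 (mod f(x))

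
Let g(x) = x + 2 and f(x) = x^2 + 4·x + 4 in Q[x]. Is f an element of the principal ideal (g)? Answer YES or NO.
YES

In Q[x] the ideal (g) consists of all multiples of g, so f ∈ (g) iff g | f, i.e. iff the remainder of f on division by g is 0. Divide f by g (g is monic, so eliminate the leading term of the running remainder at each step):
  leading term x^2: subtract (x)·g(x) = x^2 + 2·x, leaving 2·x + 4
  leading term 2·x: subtract (2)·g(x) = 2·x + 4, leaving 0
The remainder is 0, so f(x) = g(x) · h(x) with h(x) = x + 2. Hence g | f, i.e. f ∈ (g).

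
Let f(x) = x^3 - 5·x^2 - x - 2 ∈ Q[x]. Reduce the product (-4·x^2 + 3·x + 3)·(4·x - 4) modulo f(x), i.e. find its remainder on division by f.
a · b ≡ -52·x^2 - 16·x - 44 (mod f(x))

First multiply in Q[x] without reducing: a · b = -16·x^3 + 28·x^2 - 12. Now divide by f(x) = x^3 - 5·x^2 - x - 2, eliminating the leading term at each step:
  leading term -16·x^3: subtract (-16)·f(x) = -16·x^3 + 80·x^2 + 16·x + 32, leaving -52·x^2 - 16·x - 44
The degree is now < 3, so this is the remainder. Hence a · b ≡ -52·x^2 - 16·x - 44 in Q[x]/(f).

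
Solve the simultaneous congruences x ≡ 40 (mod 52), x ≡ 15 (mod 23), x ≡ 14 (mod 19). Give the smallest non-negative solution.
The moduli 52, 23, 19 are pairwise coprime, so by the CRT there is a unique solution mod 52·23·19 = 22724.
Solve by successive substitution. Start with x ≡ 40 (mod 52).
  Combine with x ≡ 15 (mod 23): write x = 40 + 52·t and require 40 + 52·t ≡ 15 (mod 23), i.e. 52·t ≡ 15 − 40 ≡ 21 (mod 23). Since 52^(−1) ≡ 4 (mod 23) (52 ≡ 6 (mod 23)), t ≡ 4·21 ≡ 15 (mod 23). So x ≡ 40 + 52·15 = 820 (mod 1196).
  Combine with x ≡ 14 (mod 19): write x = 820 + 1196·t and require 820 + 1196·t ≡ 14 (mod 19), i.e. 1196·t ≡ 14 − 820 ≡ 11 (mod 19). Since 1196^(−1) ≡ 18 (mod 19) (1196 ≡ 18 (mod 19)), t ≡ 18·11 ≡ 8 (mod 19). So x ≡ 820 + 1196·8 = 10388 (mod 22724).
Unique solution in [0, 22724): x = 10388.

Final answer: x ≡ 10388 (mod 22724); the representative in [0, 22724) is 10388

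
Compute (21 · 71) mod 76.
47

Both factors are already reduced mod 76. 21 · 71 = 1491. Dividing by 76: 1491 = 19·76 + 47. So (21 · 71) mod 76 = 47.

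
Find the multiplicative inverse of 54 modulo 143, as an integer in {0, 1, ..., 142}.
54^(−1) ≡ 98 (mod 143)

Apply the extended Euclidean algorithm to (143, 54), tracking rows (r, s, t) with s·143 + t·54 = r. Each division r_prev = q·r_cur + r_new produces the new row as (previous row) − q·(current row):
  row A: (143, 1, 0)   [1·143 + 0·54 = 143]
  row B: (54, 0, 1)   [0·143 + 1·54 = 54]
  143 = 2·54 + 35   → row C = row A − 2·row B = (35, 1, −2)   [check: 1·143 − 2·54 = 35]
  54 = 1·35 + 19   → row D = row B − 1·row C = (19, −1, 3)   [check: −1·143 + 3·54 = 19]
  35 = 1·19 + 16   → row E = row C − 1·row D = (16, 2, −5)   [check: 2·143 − 5·54 = 16]
  19 = 1·16 + 3   → row F = row D − 1·row E = (3, −3, 8)   [check: −3·143 + 8·54 = 3]
  16 = 5·3 + 1   → row G = row E − 5·row F = (1, 17, −45)   [check: 17·143 − 45·54 = 1]
  3 = 3·1 + 0   → remainder 0, stop. gcd = 1 (last nonzero row G).
The gcd is 1, so 54 is invertible mod 143. The last nonzero row gives 17·143 − 45·54 = 1, so t = −45. So 54^(−1) ≡ −45 ≡ 98 (mod 143). Verify: 54 · 98 = 5292 ≡ 1 (mod 143). ✓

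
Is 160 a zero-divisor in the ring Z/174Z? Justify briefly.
YES

gcd(160, 174) = 2 > 1, so 160 is not a unit in Z/174Z. In Z/nZ every nonzero non-unit is a zero-divisor: explicitly, take b = 174/gcd = 87 ≠ 0 (mod 174); then 160·87 = 13920 = 80·174, i.e. 160·87 ≡ 0 (mod 174). So 160 is a zero-divisor.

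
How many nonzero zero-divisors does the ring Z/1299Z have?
In Z/1299Z each nonzero element is either a unit (gcd with 1299 is 1) or a zero-divisor (gcd > 1). The number of units is φ(1299): factorise 1299 = 3 · 433, so φ(1299) = (3 − 1) · (433 − 1) = 2 · 432 = 864. The nonzero elements number 1299 − 1 = 1298. Hence the nonzero zero-divisors number 1298 − 864 = 434.

Final answer: Z/1299Z has 434 nonzero zero-divisors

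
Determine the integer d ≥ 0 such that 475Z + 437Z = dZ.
(475, 437) = (19); d = 19

In the PID Z, (a, b) is generated by gcd(a, b). Compute gcd(475, 437) with the extended Euclidean algorithm, tracking rows (r, s, t) with s·475 + t·437 = r:
  row A: (475, 1, 0)   [1·475 + 0·437 = 475]
  row B: (437, 0, 1)   [0·475 + 1·437 = 437]
  475 = 1·437 + 38   → row C = row A − 1·row B = (38, 1, −1)   [check: 1·475 − 1·437 = 38]
  437 = 11·38 + 19   → row D = row B − 11·row C = (19, −11, 12)   [check: −11·475 + 12·437 = 19]
  38 = 2·19 + 0   → remainder 0, stop. gcd = 19 (last nonzero row D).
So gcd(475, 437) = 19, with Bézout identity −11·475 + 12·437 = 19. Containment (⊇): the Bézout identity exhibits 19 as an element of (475, 437), giving (19) ⊆ (475, 437). Containment (⊆): since 19 | 475 and 19 | 437 (475 = 19·25, 437 = 19·23), every Z-linear combination of 475 and 437 is divisible by 19, so (475, 437) ⊆ (19). Therefore (475, 437) = (19), d = 19.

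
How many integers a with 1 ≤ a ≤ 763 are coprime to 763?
The number of a ∈ {1, ..., 763} with gcd(a, 763) = 1 is by definition Euler's totient φ(763). φ is multiplicative, with φ(p^e) = p^e − p^(e−1). Factorise 763 = 7 · 109. Then
  φ(763) = (7 − 1) · (109 − 1) = 6 · 108 = 648.
So there are 648 such integers.

Final answer: 648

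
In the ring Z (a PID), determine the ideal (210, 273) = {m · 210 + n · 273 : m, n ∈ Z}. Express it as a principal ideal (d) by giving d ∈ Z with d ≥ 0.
In the PID Z, (a, b) is generated by gcd(a, b). Compute gcd(273, 210) with the extended Euclidean algorithm, tracking rows (r, s, t) with s·273 + t·210 = r:
  row A: (273, 1, 0)   [1·273 + 0·210 = 273]
  row B: (210, 0, 1)   [0·273 + 1·210 = 210]
  273 = 1·210 + 63   → row C = row A − 1·row B = (63, 1, −1)   [check: 1·273 − 1·210 = 63]
  210 = 3·63 + 21   → row D = row B − 3·row C = (21, −3, 4)   [check: −3·273 + 4·210 = 21]
  63 = 3·21 + 0   → remainder 0, stop. gcd = 21 (last nonzero row D).
So gcd(210, 273) = 21, with Bézout identity −3·273 + 4·210 = 21. Containment (⊇): the Bézout identity exhibits 21 as an element of (210, 273), giving (21) ⊆ (210, 273). Containment (⊆): since 21 | 210 and 21 | 273 (210 = 21·10, 273 = 21·13), every Z-linear combination of 210 and 273 is divisible by 21, so (210, 273) ⊆ (21). Therefore (210, 273) = (21), d = 21.

Final answer: (210, 273) = (21); d = 21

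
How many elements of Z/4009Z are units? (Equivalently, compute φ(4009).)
Z/4009Z has φ(4009) = 3780 units

An element a ∈ Z/4009Z is a unit iff gcd(a, 4009) = 1, so the number of units is φ(4009). φ is multiplicative, with φ(p^e) = p^e − p^(e−1). Factorise 4009 = 19 · 211. Then
  φ(4009) = (19 − 1) · (211 − 1) = 18 · 210 = 3780.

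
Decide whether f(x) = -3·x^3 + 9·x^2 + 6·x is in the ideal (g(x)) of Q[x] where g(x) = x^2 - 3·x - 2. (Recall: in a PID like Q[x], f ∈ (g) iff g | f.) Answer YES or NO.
In Q[x] the ideal (g) consists of all multiples of g, so f ∈ (g) iff g | f, i.e. iff the remainder of f on division by g is 0. Divide f by g (g is monic, so eliminate the leading term of the running remainder at each step):
  leading term -3·x^3: subtract (-3·x)·g(x) = -3·x^3 + 9·x^2 + 6·x, leaving 0
The remainder is 0, so f(x) = g(x) · h(x) with h(x) = -3·x. Hence g | f, i.e. f ∈ (g).

Final answer: YES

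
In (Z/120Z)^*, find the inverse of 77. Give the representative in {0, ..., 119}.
Apply the extended Euclidean algorithm to (120, 77), tracking rows (r, s, t) with s·120 + t·77 = r. Each division r_prev = q·r_cur + r_new produces the new row as (previous row) − q·(current row):
  row A: (120, 1, 0)   [1·120 + 0·77 = 120]
  row B: (77, 0, 1)   [0·120 + 1·77 = 77]
  120 = 1·77 + 43   → row C = row A − 1·row B = (43, 1, −1)   [check: 1·120 − 1·77 = 43]
  77 = 1·43 + 34   → row D = row B − 1·row C = (34, −1, 2)   [check: −1·120 + 2·77 = 34]
  43 = 1·34 + 9   → row E = row C − 1·row D = (9, 2, −3)   [check: 2·120 − 3·77 = 9]
  34 = 3·9 + 7   → row F = row D − 3·row E = (7, −7, 11)   [check: −7·120 + 11·77 = 7]
  9 = 1·7 + 2   → row G = row E − 1·row F = (2, 9, −14)   [check: 9·120 − 14·77 = 2]
  7 = 3·2 + 1   → row H = row F − 3·row G = (1, −34, 53)   [check: −34·120 + 53·77 = 1]
  2 = 2·1 + 0   → remainder 0, stop. gcd = 1 (last nonzero row H).
The gcd is 1, so 77 is invertible mod 120. The last nonzero row gives −34·120 + 53·77 = 1, so t = 53. So 77^(−1) ≡ 53 (mod 120). Verify: 77 · 53 = 4081 ≡ 1 (mod 120). ✓

Final answer: 77^(−1) ≡ 53 (mod 120)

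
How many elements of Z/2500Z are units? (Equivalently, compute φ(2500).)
An element a ∈ Z/2500Z is a unit iff gcd(a, 2500) = 1, so the number of units is φ(2500). φ is multiplicative, with φ(p^e) = p^e − p^(e−1). Factorise 2500 = 2^2 · 5^4. Then
  φ(2500) = (2^2 − 2^1) · (5^4 − 5^3) = 2 · 500 = 1000.

Final answer: Z/2500Z has φ(2500) = 1000 units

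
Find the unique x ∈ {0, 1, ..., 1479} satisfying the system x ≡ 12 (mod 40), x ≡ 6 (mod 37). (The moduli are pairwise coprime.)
The moduli 40, 37 are pairwise coprime, so by the CRT there is a unique solution mod 40·37 = 1480.
Solve by successive substitution. Start with x ≡ 12 (mod 40).
  Combine with x ≡ 6 (mod 37): write x = 12 + 40·t and require 12 + 40·t ≡ 6 (mod 37), i.e. 40·t ≡ 6 − 12 ≡ 31 (mod 37). Since 40^(−1) ≡ 25 (mod 37) (40 ≡ 3 (mod 37)), t ≡ 25·31 ≡ 35 (mod 37). So x ≡ 12 + 40·35 = 1412 (mod 1480).
Unique solution in [0, 1480): x = 1412.

Final answer: x ≡ 1412 (mod 1480); the representative in [0, 1480) is 1412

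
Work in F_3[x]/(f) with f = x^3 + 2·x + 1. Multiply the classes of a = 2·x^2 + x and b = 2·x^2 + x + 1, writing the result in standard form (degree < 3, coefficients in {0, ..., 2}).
a · b ≡ x^2 + x + 2 (mod f(x))

Multiply as integer polynomials: a · b = 4·x^4 + 4·x^3 + 3·x^2 + x. Reducing coefficients mod 3: a · b ≡ x^4 + x^3 + x. Now divide by f(x) = x^3 + 2·x + 1 in F_3[x], eliminating the leading term at each step:
  leading term x^4: subtract (x)·f(x) = x^4 + 2·x^2 + x, leaving x^3 + x^2 (coefficients mod 3)
  leading term x^3: subtract (1)·f(x) = x^3 + 2·x + 1, leaving x^2 + x + 2 (coefficients mod 3)
The degree is now < 3, so this is the remainder. Hence a · b ≡ x^2 + x + 2 in F_3[x]/(f).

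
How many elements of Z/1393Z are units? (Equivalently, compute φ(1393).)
An element a ∈ Z/1393Z is a unit iff gcd(a, 1393) = 1, so the number of units is φ(1393). φ is multiplicative, with φ(p^e) = p^e − p^(e−1). Factorise 1393 = 7 · 199. Then
  φ(1393) = (7 − 1) · (199 − 1) = 6 · 198 = 1188.

Final answer: Z/1393Z has φ(1393) = 1188 units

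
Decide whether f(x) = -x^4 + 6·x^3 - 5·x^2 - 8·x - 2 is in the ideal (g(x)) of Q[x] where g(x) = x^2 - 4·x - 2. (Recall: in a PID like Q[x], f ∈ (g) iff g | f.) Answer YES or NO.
In Q[x] the ideal (g) consists of all multiples of g, so f ∈ (g) iff g | f, i.e. iff the remainder of f on division by g is 0. Divide f by g (g is monic, so eliminate the leading term of the running remainder at each step):
  leading term -x^4: subtract (-x^2)·g(x) = -x^4 + 4·x^3 + 2·x^2, leaving 2·x^3 - 7·x^2 - 8·x - 2
  leading term 2·x^3: subtract (2·x)·g(x) = 2·x^3 - 8·x^2 - 4·x, leaving x^2 - 4·x - 2
  leading term x^2: subtract (1)·g(x) = x^2 - 4·x - 2, leaving 0
The remainder is 0, so f(x) = g(x) · h(x) with h(x) = -x^2 + 2·x + 1. Hence g | f, i.e. f ∈ (g).

Final answer: YES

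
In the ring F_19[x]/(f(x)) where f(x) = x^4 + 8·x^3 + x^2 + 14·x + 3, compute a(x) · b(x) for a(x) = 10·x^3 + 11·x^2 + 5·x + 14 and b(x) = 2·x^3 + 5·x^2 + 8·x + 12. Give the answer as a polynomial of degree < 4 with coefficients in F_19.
Multiply as integer polynomials: a · b = 20·x^6 + 72·x^5 + 145·x^4 + 261·x^3 + 242·x^2 + 172·x + 168. Reducing coefficients mod 19: a · b ≡ x^6 + 15·x^5 + 12·x^4 + 14·x^3 + 14·x^2 + x + 16. Now divide by f(x) = x^4 + 8·x^3 + x^2 + 14·x + 3 in F_19[x], eliminating the leading term at each step:
  leading term x^6: subtract (x^2)·f(x) = x^6 + 8·x^5 + x^4 + 14·x^3 + 3·x^2, leaving 7·x^5 + 11·x^4 + 11·x^2 + x + 16 (coefficients mod 19)
  leading term 7·x^5: subtract (7·x)·f(x) = 7·x^5 + 18·x^4 + 7·x^3 + 3·x^2 + 2·x, leaving 12·x^4 + 12·x^3 + 8·x^2 + 18·x + 16 (coefficients mod 19)
  leading term 12·x^4: subtract (12)·f(x) = 12·x^4 + x^3 + 12·x^2 + 16·x + 17, leaving 11·x^3 + 15·x^2 + 2·x + 18 (coefficients mod 19)
The degree is now < 4, so this is the remainder. Hence a · b ≡ 11·x^3 + 15·x^2 + 2·x + 18 in F_19[x]/(f).

Final answer: a · b ≡ 11·x^3 + 15·x^2 + 2·x + 18 (mod f(x))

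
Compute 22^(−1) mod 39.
Apply the extended Euclidean algorithm to (39, 22), tracking rows (r, s, t) with s·39 + t·22 = r. Each division r_prev = q·r_cur + r_new produces the new row as (previous row) − q·(current row):
  row A: (39, 1, 0)   [1·39 + 0·22 = 39]
  row B: (22, 0, 1)   [0·39 + 1·22 = 22]
  39 = 1·22 + 17   → row C = row A − 1·row B = (17, 1, −1)   [check: 1·39 − 1·22 = 17]
  22 = 1·17 + 5   → row D = row B − 1·row C = (5, −1, 2)   [check: −1·39 + 2·22 = 5]
  17 = 3·5 + 2   → row E = row C − 3·row D = (2, 4, −7)   [check: 4·39 − 7·22 = 2]
  5 = 2·2 + 1   → row F = row D − 2·row E = (1, −9, 16)   [check: −9·39 + 16·22 = 1]
  2 = 2·1 + 0   → remainder 0, stop. gcd = 1 (last nonzero row F).
The gcd is 1, so 22 is invertible mod 39. The last nonzero row gives −9·39 + 16·22 = 1, so t = 16. So 22^(−1) ≡ 16 (mod 39). Verify: 22 · 16 = 352 ≡ 1 (mod 39). ✓

Final answer: 22^(−1) ≡ 16 (mod 39)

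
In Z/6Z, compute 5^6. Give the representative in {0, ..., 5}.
1

Use repeated squaring. Binary(6) = 110. Walk through the bits of the exponent 6 left-to-right: at each bit after the leading one, square the running value, then multiply by 5 if the bit is 1 (always reducing mod 6):
  bit 1 = 1 (leading): start with 5.
  bit 2 = 1: square 5^2 = 25 ≡ 1; bit is 1, so multiply 1·5 = 5 (mod 6).
  bit 3 = 0: square 5^2 = 25 ≡ 1 (mod 6).
Final value: 5^6 ≡ 1 (mod 6).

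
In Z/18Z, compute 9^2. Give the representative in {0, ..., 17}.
Use repeated squaring. Binary(2) = 10. Walk through the bits of the exponent 2 left-to-right: at each bit after the leading one, square the running value, then multiply by 9 if the bit is 1 (always reducing mod 18):
  bit 1 = 1 (leading): start with 9.
  bit 2 = 0: square 9^2 = 81 ≡ 9 (mod 18).
Final value: 9^2 ≡ 9 (mod 18).

Final answer: 9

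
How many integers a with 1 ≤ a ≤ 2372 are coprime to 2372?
1184

The number of a ∈ {1, ..., 2372} with gcd(a, 2372) = 1 is by definition Euler's totient φ(2372). φ is multiplicative, with φ(p^e) = p^e − p^(e−1). Factorise 2372 = 2^2 · 593. Then
  φ(2372) = (2^2 − 2^1) · (593 − 1) = 2 · 592 = 1184.
So there are 1184 such integers.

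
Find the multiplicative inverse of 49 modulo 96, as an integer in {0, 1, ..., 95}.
49^(−1) ≡ 49 (mod 96)

Apply the extended Euclidean algorithm to (96, 49), tracking rows (r, s, t) with s·96 + t·49 = r. Each division r_prev = q·r_cur + r_new produces the new row as (previous row) − q·(current row):
  row A: (96, 1, 0)   [1·96 + 0·49 = 96]
  row B: (49, 0, 1)   [0·96 + 1·49 = 49]
  96 = 1·49 + 47   → row C = row A − 1·row B = (47, 1, −1)   [check: 1·96 − 1·49 = 47]
  49 = 1·47 + 2   → row D = row B − 1·row C = (2, −1, 2)   [check: −1·96 + 2·49 = 2]
  47 = 23·2 + 1   → row E = row C − 23·row D = (1, 24, −47)   [check: 24·96 − 47·49 = 1]
  2 = 2·1 + 0   → remainder 0, stop. gcd = 1 (last nonzero row E).
The gcd is 1, so 49 is invertible mod 96. The last nonzero row gives 24·96 − 47·49 = 1, so t = −47. So 49^(−1) ≡ −47 ≡ 49 (mod 96). Verify: 49 · 49 = 2401 ≡ 1 (mod 96). ✓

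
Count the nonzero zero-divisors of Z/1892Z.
In Z/1892Z each nonzero element is either a unit (gcd with 1892 is 1) or a zero-divisor (gcd > 1). The number of units is φ(1892): factorise 1892 = 2^2 · 11 · 43, so φ(1892) = (2^2 − 2^1) · (11 − 1) · (43 − 1) = 2 · 10 · 42 = 840. The nonzero elements number 1892 − 1 = 1891. Hence the nonzero zero-divisors number 1891 − 840 = 1051.

Final answer: Z/1892Z has 1051 nonzero zero-divisors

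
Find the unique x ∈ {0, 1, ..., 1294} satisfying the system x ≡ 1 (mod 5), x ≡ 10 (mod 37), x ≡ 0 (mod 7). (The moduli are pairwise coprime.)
x ≡ 861 (mod 1295); the representative in [0, 1295) is 861

The moduli 5, 37, 7 are pairwise coprime, so by the CRT there is a unique solution mod 5·37·7 = 1295.
Solve by successive substitution. Start with x ≡ 1 (mod 5).
  Combine with x ≡ 10 (mod 37): write x = 1 + 5·t and require 1 + 5·t ≡ 10 (mod 37), i.e. 5·t ≡ 10 − 1 ≡ 9 (mod 37). Since 5^(−1) ≡ 15 (mod 37), t ≡ 15·9 ≡ 24 (mod 37). So x ≡ 1 + 5·24 = 121 (mod 185).
  Combine with x ≡ 0 (mod 7): write x = 121 + 185·t and require 121 + 185·t ≡ 0 (mod 7), i.e. 185·t ≡ 0 − 121 ≡ 5 (mod 7). Since 185^(−1) ≡ 5 (mod 7) (185 ≡ 3 (mod 7)), t ≡ 5·5 ≡ 4 (mod 7). So x ≡ 121 + 185·4 = 861 (mod 1295).
Unique solution in [0, 1295): x = 861.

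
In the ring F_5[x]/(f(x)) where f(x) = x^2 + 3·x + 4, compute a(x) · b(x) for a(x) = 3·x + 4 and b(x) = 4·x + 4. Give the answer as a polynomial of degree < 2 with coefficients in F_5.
a · b ≡ 2·x + 3 (mod f(x))

Multiply as integer polynomials: a · b = 12·x^2 + 28·x + 16. Reducing coefficients mod 5: a · b ≡ 2·x^2 + 3·x + 1. Now divide by f(x) = x^2 + 3·x + 4 in F_5[x], eliminating the leading term at each step:
  leading term 2·x^2: subtract (2)·f(x) = 2·x^2 + x + 3, leaving 2·x + 3 (coefficients mod 5)
The degree is now < 2, so this is the remainder. Hence a · b ≡ 2·x + 3 in F_5[x]/(f).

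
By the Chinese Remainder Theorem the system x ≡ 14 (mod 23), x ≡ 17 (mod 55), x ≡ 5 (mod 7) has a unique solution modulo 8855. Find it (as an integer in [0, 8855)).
x ≡ 3372 (mod 8855); the representative in [0, 8855) is 3372

The moduli 23, 55, 7 are pairwise coprime, so by the CRT there is a unique solution mod 23·55·7 = 8855.
Solve by successive substitution. Start with x ≡ 14 (mod 23).
  Combine with x ≡ 17 (mod 55): write x = 14 + 23·t and require 14 + 23·t ≡ 17 (mod 55), i.e. 23·t ≡ 17 − 14 ≡ 3 (mod 55). Since 23^(−1) ≡ 12 (mod 55), t ≡ 12·3 ≡ 36 (mod 55). So x ≡ 14 + 23·36 = 842 (mod 1265).
  Combine with x ≡ 5 (mod 7): write x = 842 + 1265·t and require 842 + 1265·t ≡ 5 (mod 7), i.e. 1265·t ≡ 5 − 842 ≡ 3 (mod 7). Since 1265^(−1) ≡ 3 (mod 7) (1265 ≡ 5 (mod 7)), t ≡ 3·3 ≡ 2 (mod 7). So x ≡ 842 + 1265·2 = 3372 (mod 8855).
Unique solution in [0, 8855): x = 3372.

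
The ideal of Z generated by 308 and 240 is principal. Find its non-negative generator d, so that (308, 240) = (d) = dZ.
(308, 240) = (4); d = 4

In the PID Z, (a, b) is generated by gcd(a, b). Compute gcd(308, 240) with the extended Euclidean algorithm, tracking rows (r, s, t) with s·308 + t·240 = r:
  row A: (308, 1, 0)   [1·308 + 0·240 = 308]
  row B: (240, 0, 1)   [0·308 + 1·240 = 240]
  308 = 1·240 + 68   → row C = row A − 1·row B = (68, 1, −1)   [check: 1·308 − 1·240 = 68]
  240 = 3·68 + 36   → row D = row B − 3·row C = (36, −3, 4)   [check: −3·308 + 4·240 = 36]
  68 = 1·36 + 32   → row E = row C − 1·row D = (32, 4, −5)   [check: 4·308 − 5·240 = 32]
  36 = 1·32 + 4   → row F = row D − 1·row E = (4, −7, 9)   [check: −7·308 + 9·240 = 4]
  32 = 8·4 + 0   → remainder 0, stop. gcd = 4 (last nonzero row F).
So gcd(308, 240) = 4, with Bézout identity −7·308 + 9·240 = 4. Containment (⊇): the Bézout identity exhibits 4 as an element of (308, 240), giving (4) ⊆ (308, 240). Containment (⊆): since 4 | 308 and 4 | 240 (308 = 4·77, 240 = 4·60), every Z-linear combination of 308 and 240 is divisible by 4, so (308, 240) ⊆ (4). Therefore (308, 240) = (4), d = 4.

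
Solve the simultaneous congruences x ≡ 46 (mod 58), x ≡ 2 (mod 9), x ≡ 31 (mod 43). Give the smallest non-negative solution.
The moduli 58, 9, 43 are pairwise coprime, so by the CRT there is a unique solution mod 58·9·43 = 22446.
Solve by successive substitution. Start with x ≡ 46 (mod 58).
  Combine with x ≡ 2 (mod 9): write x = 46 + 58·t and require 46 + 58·t ≡ 2 (mod 9), i.e. 58·t ≡ 2 − 46 ≡ 1 (mod 9). Since 58^(−1) ≡ 7 (mod 9) (58 ≡ 4 (mod 9)), t ≡ 7·1 ≡ 7 (mod 9). So x ≡ 46 + 58·7 = 452 (mod 522).
  Combine with x ≡ 31 (mod 43): write x = 452 + 522·t and require 452 + 522·t ≡ 31 (mod 43), i.e. 522·t ≡ 31 − 452 ≡ 9 (mod 43). Since 522^(−1) ≡ 36 (mod 43) (522 ≡ 6 (mod 43)), t ≡ 36·9 ≡ 23 (mod 43). So x ≡ 452 + 522·23 = 12458 (mod 22446).
Unique solution in [0, 22446): x = 12458.

Final answer: x ≡ 12458 (mod 22446); the representative in [0, 22446) is 12458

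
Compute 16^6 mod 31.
16

Use repeated squaring. Binary(6) = 110. Walk through the bits of the exponent 6 left-to-right: at each bit after the leading one, square the running value, then multiply by 16 if the bit is 1 (always reducing mod 31):
  bit 1 = 1 (leading): start with 16.
  bit 2 = 1: square 16^2 = 256 ≡ 8; bit is 1, so multiply 8·16 = 128 ≡ 4 (mod 31).
  bit 3 = 0: square 4^2 = 16 (mod 31).
Final value: 16^6 ≡ 16 (mod 31).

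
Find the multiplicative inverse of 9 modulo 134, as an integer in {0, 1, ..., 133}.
9^(−1) ≡ 15 (mod 134)

Apply the extended Euclidean algorithm to (134, 9), tracking rows (r, s, t) with s·134 + t·9 = r. Each division r_prev = q·r_cur + r_new produces the new row as (previous row) − q·(current row):
  row A: (134, 1, 0)   [1·134 + 0·9 = 134]
  row B: (9, 0, 1)   [0·134 + 1·9 = 9]
  134 = 14·9 + 8   → row C = row A − 14·row B = (8, 1, −14)   [check: 1·134 − 14·9 = 8]
  9 = 1·8 + 1   → row D = row B − 1·row C = (1, −1, 15)   [check: −1·134 + 15·9 = 1]
  8 = 8·1 + 0   → remainder 0, stop. gcd = 1 (last nonzero row D).
The gcd is 1, so 9 is invertible mod 134. The last nonzero row gives −1·134 + 15·9 = 1, so t = 15. So 9^(−1) ≡ 15 (mod 134). Verify: 9 · 15 = 135 ≡ 1 (mod 134). ✓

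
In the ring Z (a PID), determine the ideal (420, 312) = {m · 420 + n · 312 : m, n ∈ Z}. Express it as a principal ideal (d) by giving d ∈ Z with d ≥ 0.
(420, 312) = (12); d = 12

In the PID Z, (a, b) is generated by gcd(a, b). Compute gcd(420, 312) with the extended Euclidean algorithm, tracking rows (r, s, t) with s·420 + t·312 = r:
  row A: (420, 1, 0)   [1·420 + 0·312 = 420]
  row B: (312, 0, 1)   [0·420 + 1·312 = 312]
  420 = 1·312 + 108   → row C = row A − 1·row B = (108, 1, −1)   [check: 1·420 − 1·312 = 108]
  312 = 2·108 + 96   → row D = row B − 2·row C = (96, −2, 3)   [check: −2·420 + 3·312 = 96]
  108 = 1·96 + 12   → row E = row C − 1·row D = (12, 3, −4)   [check: 3·420 − 4·312 = 12]
  96 = 8·12 + 0   → remainder 0, stop. gcd = 12 (last nonzero row E).
So gcd(420, 312) = 12, with Bézout identity 3·420 − 4·312 = 12. Containment (⊇): the Bézout identity exhibits 12 as an element of (420, 312), giving (12) ⊆ (420, 312). Containment (⊆): since 12 | 420 and 12 | 312 (420 = 12·35, 312 = 12·26), every Z-linear combination of 420 and 312 is divisible by 12, so (420, 312) ⊆ (12). Therefore (420, 312) = (12), d = 12.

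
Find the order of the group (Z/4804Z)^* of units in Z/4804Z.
|(Z/4804Z)^*| = 2400

(Z/4804Z)^* consists of the classes a with gcd(a, 4804) = 1, so its order is φ(4804). φ is multiplicative, with φ(p^e) = p^e − p^(e−1). Factorise 4804 = 2^2 · 1201. Then
  φ(4804) = (2^2 − 2^1) · (1201 − 1) = 2 · 1200 = 2400.
Thus |(Z/4804Z)^*| = 2400.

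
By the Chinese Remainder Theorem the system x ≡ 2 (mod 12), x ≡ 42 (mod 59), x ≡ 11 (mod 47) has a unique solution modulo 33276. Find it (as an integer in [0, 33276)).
The moduli 12, 59, 47 are pairwise coprime, so by the CRT there is a unique solution mod 12·59·47 = 33276.
Solve by successive substitution. Start with x ≡ 2 (mod 12).
  Combine with x ≡ 42 (mod 59): write x = 2 + 12·t and require 2 + 12·t ≡ 42 (mod 59), i.e. 12·t ≡ 42 − 2 ≡ 40 (mod 59). Since 12^(−1) ≡ 5 (mod 59), t ≡ 5·40 ≡ 23 (mod 59). So x ≡ 2 + 12·23 = 278 (mod 708).
  Combine with x ≡ 11 (mod 47): write x = 278 + 708·t and require 278 + 708·t ≡ 11 (mod 47), i.e. 708·t ≡ 11 − 278 ≡ 15 (mod 47). Since 708^(−1) ≡ 16 (mod 47) (708 ≡ 3 (mod 47)), t ≡ 16·15 ≡ 5 (mod 47). So x ≡ 278 + 708·5 = 3818 (mod 33276).
Unique solution in [0, 33276): x = 3818.

Final answer: x ≡ 3818 (mod 33276); the representative in [0, 33276) is 3818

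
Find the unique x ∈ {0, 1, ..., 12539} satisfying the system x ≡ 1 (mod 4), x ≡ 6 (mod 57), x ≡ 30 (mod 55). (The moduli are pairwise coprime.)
x ≡ 3825 (mod 12540); the representative in [0, 12540) is 3825

The moduli 4, 57, 55 are pairwise coprime, so by the CRT there is a unique solution mod 4·57·55 = 12540.
Solve by successive substitution. Start with x ≡ 1 (mod 4).
  Combine with x ≡ 6 (mod 57): write x = 1 + 4·t and require 1 + 4·t ≡ 6 (mod 57), i.e. 4·t ≡ 6 − 1 ≡ 5 (mod 57). Since 4^(−1) ≡ 43 (mod 57), t ≡ 43·5 ≡ 44 (mod 57). So x ≡ 1 + 4·44 = 177 (mod 228).
  Combine with x ≡ 30 (mod 55): write x = 177 + 228·t and require 177 + 228·t ≡ 30 (mod 55), i.e. 228·t ≡ 30 − 177 ≡ 18 (mod 55). Since 228^(−1) ≡ 7 (mod 55) (228 ≡ 8 (mod 55)), t ≡ 7·18 ≡ 16 (mod 55). So x ≡ 177 + 228·16 = 3825 (mod 12540).
Unique solution in [0, 12540): x = 3825.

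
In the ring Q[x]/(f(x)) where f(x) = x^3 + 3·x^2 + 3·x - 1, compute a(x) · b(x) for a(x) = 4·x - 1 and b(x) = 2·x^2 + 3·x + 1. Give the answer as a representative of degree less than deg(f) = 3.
a · b ≡ -14·x^2 - 23·x + 7 (mod f(x))

First multiply in Q[x] without reducing: a · b = 8·x^3 + 10·x^2 + x - 1. Now divide by f(x) = x^3 + 3·x^2 + 3·x - 1, eliminating the leading term at each step:
  leading term 8·x^3: subtract (8)·f(x) = 8·x^3 + 24·x^2 + 24·x - 8, leaving -14·x^2 - 23·x + 7
The degree is now < 3, so this is the remainder. Hence a · b ≡ -14·x^2 - 23·x + 7 in Q[x]/(f).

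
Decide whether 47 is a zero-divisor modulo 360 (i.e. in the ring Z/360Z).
NO

gcd(47, 360) = 1, so 47 is a unit in Z/360Z (it has a multiplicative inverse). A unit cannot be a zero-divisor: if 47·b ≡ 0 then multiplying both sides by 47^(−1) gives b ≡ 0. So 47 is not a zero-divisor.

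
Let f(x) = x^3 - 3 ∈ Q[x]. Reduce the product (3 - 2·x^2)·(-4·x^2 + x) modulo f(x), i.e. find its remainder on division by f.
a · b ≡ -12·x^2 + 27·x - 6 (mod f(x))

First multiply in Q[x] without reducing: a · b = 8·x^4 - 2·x^3 - 12·x^2 + 3·x. Now divide by f(x) = x^3 - 3, eliminating the leading term at each step:
  leading term 8·x^4: subtract (8·x)·f(x) = 8·x^4 - 24·x, leaving -2·x^3 - 12·x^2 + 27·x
  leading term -2·x^3: subtract (-2)·f(x) = 6 - 2·x^3, leaving -12·x^2 + 27·x - 6
The degree is now < 3, so this is the remainder. Hence a · b ≡ -12·x^2 + 27·x - 6 in Q[x]/(f).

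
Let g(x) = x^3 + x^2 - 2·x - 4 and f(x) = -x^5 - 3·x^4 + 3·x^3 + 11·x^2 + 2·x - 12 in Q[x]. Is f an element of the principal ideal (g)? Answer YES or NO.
In Q[x] the ideal (g) consists of all multiples of g, so f ∈ (g) iff g | f, i.e. iff the remainder of f on division by g is 0. Divide f by g (g is monic, so eliminate the leading term of the running remainder at each step):
  leading term -x^5: subtract (-x^2)·g(x) = -x^5 - x^4 + 2·x^3 + 4·x^2, leaving -2·x^4 + x^3 + 7·x^2 + 2·x - 12
  leading term -2·x^4: subtract (-2·x)·g(x) = -2·x^4 - 2·x^3 + 4·x^2 + 8·x, leaving 3·x^3 + 3·x^2 - 6·x - 12
  leading term 3·x^3: subtract (3)·g(x) = 3·x^3 + 3·x^2 - 6·x - 12, leaving 0
The remainder is 0, so f(x) = g(x) · h(x) with h(x) = -x^2 - 2·x + 3. Hence g | f, i.e. f ∈ (g).

Final answer: YES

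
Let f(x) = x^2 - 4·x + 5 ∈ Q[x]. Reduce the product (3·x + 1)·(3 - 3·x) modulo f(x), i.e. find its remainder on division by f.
a · b ≡ 48 - 30·x (mod f(x))

First multiply in Q[x] without reducing: a · b = -9·x^2 + 6·x + 3. Now divide by f(x) = x^2 - 4·x + 5, eliminating the leading term at each step:
  leading term -9·x^2: subtract (-9)·f(x) = -9·x^2 + 36·x - 45, leaving 48 - 30·x
The degree is now < 2, so this is the remainder. Hence a · b ≡ 48 - 30·x in Q[x]/(f).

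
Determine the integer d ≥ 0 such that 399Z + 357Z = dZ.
(399, 357) = (21); d = 21

In the PID Z, (a, b) is generated by gcd(a, b). Compute gcd(399, 357) with the extended Euclidean algorithm, tracking rows (r, s, t) with s·399 + t·357 = r:
  row A: (399, 1, 0)   [1·399 + 0·357 = 399]
  row B: (357, 0, 1)   [0·399 + 1·357 = 357]
  399 = 1·357 + 42   → row C = row A − 1·row B = (42, 1, −1)   [check: 1·399 − 1·357 = 42]
  357 = 8·42 + 21   → row D = row B − 8·row C = (21, −8, 9)   [check: −8·399 + 9·357 = 21]
  42 = 2·21 + 0   → remainder 0, stop. gcd = 21 (last nonzero row D).
So gcd(399, 357) = 21, with Bézout identity −8·399 + 9·357 = 21. Containment (⊇): the Bézout identity exhibits 21 as an element of (399, 357), giving (21) ⊆ (399, 357). Containment (⊆): since 21 | 399 and 21 | 357 (399 = 21·19, 357 = 21·17), every Z-linear combination of 399 and 357 is divisible by 21, so (399, 357) ⊆ (21). Therefore (399, 357) = (21), d = 21.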